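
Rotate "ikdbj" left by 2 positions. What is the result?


Input: "ikdbj", rotate left by 2
First 2 characters: "ik"
Remaining characters: "dbj"
Concatenate remaining + first: "dbj" + "ik" = "dbjik"

dbjik


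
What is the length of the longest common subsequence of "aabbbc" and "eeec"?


LCS of "aabbbc" and "eeec"
DP table:
           e    e    e    c
      0    0    0    0    0
  a   0    0    0    0    0
  a   0    0    0    0    0
  b   0    0    0    0    0
  b   0    0    0    0    0
  b   0    0    0    0    0
  c   0    0    0    0    1
LCS length = dp[6][4] = 1

1


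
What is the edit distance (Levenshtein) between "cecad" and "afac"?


Computing edit distance: "cecad" -> "afac"
DP table:
           a    f    a    c
      0    1    2    3    4
  c   1    1    2    3    3
  e   2    2    2    3    4
  c   3    3    3    3    3
  a   4    3    4    3    4
  d   5    4    4    4    4
Edit distance = dp[5][4] = 4

4


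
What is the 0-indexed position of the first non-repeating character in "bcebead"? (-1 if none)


Input: bcebead
Character frequencies:
  'a': 1
  'b': 2
  'c': 1
  'd': 1
  'e': 2
Scanning left to right for freq == 1:
  Position 0 ('b'): freq=2, skip
  Position 1 ('c'): unique! => answer = 1

1


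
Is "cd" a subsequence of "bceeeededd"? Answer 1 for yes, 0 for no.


Check if "cd" is a subsequence of "bceeeededd"
Greedy scan:
  Position 0 ('b'): no match needed
  Position 1 ('c'): matches sub[0] = 'c'
  Position 2 ('e'): no match needed
  Position 3 ('e'): no match needed
  Position 4 ('e'): no match needed
  Position 5 ('e'): no match needed
  Position 6 ('d'): matches sub[1] = 'd'
  Position 7 ('e'): no match needed
  Position 8 ('d'): no match needed
  Position 9 ('d'): no match needed
All 2 characters matched => is a subsequence

1


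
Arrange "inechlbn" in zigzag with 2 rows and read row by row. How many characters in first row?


Zigzag "inechlbn" into 2 rows:
Placing characters:
  'i' => row 0
  'n' => row 1
  'e' => row 0
  'c' => row 1
  'h' => row 0
  'l' => row 1
  'b' => row 0
  'n' => row 1
Rows:
  Row 0: "iehb"
  Row 1: "ncln"
First row length: 4

4


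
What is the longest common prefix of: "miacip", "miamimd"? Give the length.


Words: miacip, miamimd
  Position 0: all 'm' => match
  Position 1: all 'i' => match
  Position 2: all 'a' => match
  Position 3: ('c', 'm') => mismatch, stop
LCP = "mia" (length 3)

3


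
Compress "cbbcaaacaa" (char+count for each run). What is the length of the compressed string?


Input: cbbcaaacaa
Runs:
  'c' x 1 => "c1"
  'b' x 2 => "b2"
  'c' x 1 => "c1"
  'a' x 3 => "a3"
  'c' x 1 => "c1"
  'a' x 2 => "a2"
Compressed: "c1b2c1a3c1a2"
Compressed length: 12

12


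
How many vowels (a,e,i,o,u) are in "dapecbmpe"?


Input: dapecbmpe
Checking each character:
  'd' at position 0: consonant
  'a' at position 1: vowel (running total: 1)
  'p' at position 2: consonant
  'e' at position 3: vowel (running total: 2)
  'c' at position 4: consonant
  'b' at position 5: consonant
  'm' at position 6: consonant
  'p' at position 7: consonant
  'e' at position 8: vowel (running total: 3)
Total vowels: 3

3


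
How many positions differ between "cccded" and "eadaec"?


Comparing "cccded" and "eadaec" position by position:
  Position 0: 'c' vs 'e' => DIFFER
  Position 1: 'c' vs 'a' => DIFFER
  Position 2: 'c' vs 'd' => DIFFER
  Position 3: 'd' vs 'a' => DIFFER
  Position 4: 'e' vs 'e' => same
  Position 5: 'd' vs 'c' => DIFFER
Positions that differ: 5

5


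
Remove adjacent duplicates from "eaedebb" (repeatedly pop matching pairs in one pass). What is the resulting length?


Input: eaedebb
Stack-based adjacent duplicate removal:
  Read 'e': push. Stack: e
  Read 'a': push. Stack: ea
  Read 'e': push. Stack: eae
  Read 'd': push. Stack: eaed
  Read 'e': push. Stack: eaede
  Read 'b': push. Stack: eaedeb
  Read 'b': matches stack top 'b' => pop. Stack: eaede
Final stack: "eaede" (length 5)

5


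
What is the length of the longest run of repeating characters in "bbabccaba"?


Input: "bbabccaba"
Scanning for longest run:
  Position 1 ('b'): continues run of 'b', length=2
  Position 2 ('a'): new char, reset run to 1
  Position 3 ('b'): new char, reset run to 1
  Position 4 ('c'): new char, reset run to 1
  Position 5 ('c'): continues run of 'c', length=2
  Position 6 ('a'): new char, reset run to 1
  Position 7 ('b'): new char, reset run to 1
  Position 8 ('a'): new char, reset run to 1
Longest run: 'b' with length 2

2


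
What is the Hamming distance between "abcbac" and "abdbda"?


Comparing "abcbac" and "abdbda" position by position:
  Position 0: 'a' vs 'a' => same
  Position 1: 'b' vs 'b' => same
  Position 2: 'c' vs 'd' => differ
  Position 3: 'b' vs 'b' => same
  Position 4: 'a' vs 'd' => differ
  Position 5: 'c' vs 'a' => differ
Total differences (Hamming distance): 3

3


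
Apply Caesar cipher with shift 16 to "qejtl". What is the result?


Caesar cipher: shift "qejtl" by 16
  'q' (pos 16) + 16 = pos 6 = 'g'
  'e' (pos 4) + 16 = pos 20 = 'u'
  'j' (pos 9) + 16 = pos 25 = 'z'
  't' (pos 19) + 16 = pos 9 = 'j'
  'l' (pos 11) + 16 = pos 1 = 'b'
Result: guzjb

guzjb


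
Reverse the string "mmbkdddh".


Input: mmbkdddh
Reading characters right to left:
  Position 7: 'h'
  Position 6: 'd'
  Position 5: 'd'
  Position 4: 'd'
  Position 3: 'k'
  Position 2: 'b'
  Position 1: 'm'
  Position 0: 'm'
Reversed: hdddkbmm

hdddkbmm


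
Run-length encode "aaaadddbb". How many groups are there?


Input: aaaadddbb
Scanning for consecutive runs:
  Group 1: 'a' x 4 (positions 0-3)
  Group 2: 'd' x 3 (positions 4-6)
  Group 3: 'b' x 2 (positions 7-8)
Total groups: 3

3


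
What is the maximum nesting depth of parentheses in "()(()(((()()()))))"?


Input: "()(()(((()()()))))"
Tracking depth:
  Position 0 '(': depth becomes 1
  Position 1 ')': depth becomes 0
  Position 2 '(': depth becomes 1
  Position 3 '(': depth becomes 2
  Position 4 ')': depth becomes 1
  Position 5 '(': depth becomes 2
  Position 6 '(': depth becomes 3
  Position 7 '(': depth becomes 4
  Position 8 '(': depth becomes 5
  Position 9 ')': depth becomes 4
  Position 10 '(': depth becomes 5
  Position 11 ')': depth becomes 4
  Position 12 '(': depth becomes 5
  Position 13 ')': depth becomes 4
  Position 14 ')': depth becomes 3
  Position 15 ')': depth becomes 2
  Position 16 ')': depth becomes 1
  Position 17 ')': depth becomes 0
Maximum depth reached: 5

5


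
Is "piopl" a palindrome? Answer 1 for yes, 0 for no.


Input: piopl
Reversed: lpoip
  Compare pos 0 ('p') with pos 4 ('l'): MISMATCH
  Compare pos 1 ('i') with pos 3 ('p'): MISMATCH
Result: not a palindrome

0


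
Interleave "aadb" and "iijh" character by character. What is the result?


Interleaving "aadb" and "iijh":
  Position 0: 'a' from first, 'i' from second => "ai"
  Position 1: 'a' from first, 'i' from second => "ai"
  Position 2: 'd' from first, 'j' from second => "dj"
  Position 3: 'b' from first, 'h' from second => "bh"
Result: aiaidjbh

aiaidjbh


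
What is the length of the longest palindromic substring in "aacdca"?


Input: "aacdca"
Checking substrings for palindromes:
  [1:6] "acdca" (len 5) => palindrome
  [2:5] "cdc" (len 3) => palindrome
  [0:2] "aa" (len 2) => palindrome
Longest palindromic substring: "acdca" with length 5

5


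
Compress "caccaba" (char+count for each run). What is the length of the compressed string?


Input: caccaba
Runs:
  'c' x 1 => "c1"
  'a' x 1 => "a1"
  'c' x 2 => "c2"
  'a' x 1 => "a1"
  'b' x 1 => "b1"
  'a' x 1 => "a1"
Compressed: "c1a1c2a1b1a1"
Compressed length: 12

12


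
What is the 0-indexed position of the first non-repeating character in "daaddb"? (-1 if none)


Input: daaddb
Character frequencies:
  'a': 2
  'b': 1
  'd': 3
Scanning left to right for freq == 1:
  Position 0 ('d'): freq=3, skip
  Position 1 ('a'): freq=2, skip
  Position 2 ('a'): freq=2, skip
  Position 3 ('d'): freq=3, skip
  Position 4 ('d'): freq=3, skip
  Position 5 ('b'): unique! => answer = 5

5


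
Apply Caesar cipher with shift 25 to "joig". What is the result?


Caesar cipher: shift "joig" by 25
  'j' (pos 9) + 25 = pos 8 = 'i'
  'o' (pos 14) + 25 = pos 13 = 'n'
  'i' (pos 8) + 25 = pos 7 = 'h'
  'g' (pos 6) + 25 = pos 5 = 'f'
Result: inhf

inhf


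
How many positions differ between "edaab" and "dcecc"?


Comparing "edaab" and "dcecc" position by position:
  Position 0: 'e' vs 'd' => DIFFER
  Position 1: 'd' vs 'c' => DIFFER
  Position 2: 'a' vs 'e' => DIFFER
  Position 3: 'a' vs 'c' => DIFFER
  Position 4: 'b' vs 'c' => DIFFER
Positions that differ: 5

5


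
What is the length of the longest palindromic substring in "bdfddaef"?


Input: "bdfddaef"
Checking substrings for palindromes:
  [1:4] "dfd" (len 3) => palindrome
  [3:5] "dd" (len 2) => palindrome
Longest palindromic substring: "dfd" with length 3

3


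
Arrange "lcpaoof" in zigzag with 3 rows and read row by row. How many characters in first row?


Zigzag "lcpaoof" into 3 rows:
Placing characters:
  'l' => row 0
  'c' => row 1
  'p' => row 2
  'a' => row 1
  'o' => row 0
  'o' => row 1
  'f' => row 2
Rows:
  Row 0: "lo"
  Row 1: "cao"
  Row 2: "pf"
First row length: 2

2


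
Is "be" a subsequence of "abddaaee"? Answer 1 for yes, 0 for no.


Check if "be" is a subsequence of "abddaaee"
Greedy scan:
  Position 0 ('a'): no match needed
  Position 1 ('b'): matches sub[0] = 'b'
  Position 2 ('d'): no match needed
  Position 3 ('d'): no match needed
  Position 4 ('a'): no match needed
  Position 5 ('a'): no match needed
  Position 6 ('e'): matches sub[1] = 'e'
  Position 7 ('e'): no match needed
All 2 characters matched => is a subsequence

1


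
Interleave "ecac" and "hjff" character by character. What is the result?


Interleaving "ecac" and "hjff":
  Position 0: 'e' from first, 'h' from second => "eh"
  Position 1: 'c' from first, 'j' from second => "cj"
  Position 2: 'a' from first, 'f' from second => "af"
  Position 3: 'c' from first, 'f' from second => "cf"
Result: ehcjafcf

ehcjafcf


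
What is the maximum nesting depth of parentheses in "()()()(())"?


Input: "()()()(())"
Tracking depth:
  Position 0 '(': depth becomes 1
  Position 1 ')': depth becomes 0
  Position 2 '(': depth becomes 1
  Position 3 ')': depth becomes 0
  Position 4 '(': depth becomes 1
  Position 5 ')': depth becomes 0
  Position 6 '(': depth becomes 1
  Position 7 '(': depth becomes 2
  Position 8 ')': depth becomes 1
  Position 9 ')': depth becomes 0
Maximum depth reached: 2

2


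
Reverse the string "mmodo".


Input: mmodo
Reading characters right to left:
  Position 4: 'o'
  Position 3: 'd'
  Position 2: 'o'
  Position 1: 'm'
  Position 0: 'm'
Reversed: odomm

odomm


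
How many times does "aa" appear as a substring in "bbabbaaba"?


Searching for "aa" in "bbabbaaba"
Scanning each position:
  Position 0: "bb" => no
  Position 1: "ba" => no
  Position 2: "ab" => no
  Position 3: "bb" => no
  Position 4: "ba" => no
  Position 5: "aa" => MATCH
  Position 6: "ab" => no
  Position 7: "ba" => no
Total occurrences: 1

1


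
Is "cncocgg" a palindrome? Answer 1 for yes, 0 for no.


Input: cncocgg
Reversed: ggcocnc
  Compare pos 0 ('c') with pos 6 ('g'): MISMATCH
  Compare pos 1 ('n') with pos 5 ('g'): MISMATCH
  Compare pos 2 ('c') with pos 4 ('c'): match
Result: not a palindrome

0


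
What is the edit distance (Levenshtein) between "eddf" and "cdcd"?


Computing edit distance: "eddf" -> "cdcd"
DP table:
           c    d    c    d
      0    1    2    3    4
  e   1    1    2    3    4
  d   2    2    1    2    3
  d   3    3    2    2    2
  f   4    4    3    3    3
Edit distance = dp[4][4] = 3

3


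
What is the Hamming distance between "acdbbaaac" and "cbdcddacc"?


Comparing "acdbbaaac" and "cbdcddacc" position by position:
  Position 0: 'a' vs 'c' => differ
  Position 1: 'c' vs 'b' => differ
  Position 2: 'd' vs 'd' => same
  Position 3: 'b' vs 'c' => differ
  Position 4: 'b' vs 'd' => differ
  Position 5: 'a' vs 'd' => differ
  Position 6: 'a' vs 'a' => same
  Position 7: 'a' vs 'c' => differ
  Position 8: 'c' vs 'c' => same
Total differences (Hamming distance): 6

6


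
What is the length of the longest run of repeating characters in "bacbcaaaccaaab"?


Input: "bacbcaaaccaaab"
Scanning for longest run:
  Position 1 ('a'): new char, reset run to 1
  Position 2 ('c'): new char, reset run to 1
  Position 3 ('b'): new char, reset run to 1
  Position 4 ('c'): new char, reset run to 1
  Position 5 ('a'): new char, reset run to 1
  Position 6 ('a'): continues run of 'a', length=2
  Position 7 ('a'): continues run of 'a', length=3
  Position 8 ('c'): new char, reset run to 1
  Position 9 ('c'): continues run of 'c', length=2
  Position 10 ('a'): new char, reset run to 1
  Position 11 ('a'): continues run of 'a', length=2
  Position 12 ('a'): continues run of 'a', length=3
  Position 13 ('b'): new char, reset run to 1
Longest run: 'a' with length 3

3


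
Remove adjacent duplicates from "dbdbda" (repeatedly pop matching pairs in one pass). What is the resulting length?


Input: dbdbda
Stack-based adjacent duplicate removal:
  Read 'd': push. Stack: d
  Read 'b': push. Stack: db
  Read 'd': push. Stack: dbd
  Read 'b': push. Stack: dbdb
  Read 'd': push. Stack: dbdbd
  Read 'a': push. Stack: dbdbda
Final stack: "dbdbda" (length 6)

6


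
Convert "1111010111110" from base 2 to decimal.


Input: "1111010111110" in base 2
Positional expansion:
  Digit '1' (value 1) x 2^12 = 4096
  Digit '1' (value 1) x 2^11 = 2048
  Digit '1' (value 1) x 2^10 = 1024
  Digit '1' (value 1) x 2^9 = 512
  Digit '0' (value 0) x 2^8 = 0
  Digit '1' (value 1) x 2^7 = 128
  Digit '0' (value 0) x 2^6 = 0
  Digit '1' (value 1) x 2^5 = 32
  Digit '1' (value 1) x 2^4 = 16
  Digit '1' (value 1) x 2^3 = 8
  Digit '1' (value 1) x 2^2 = 4
  Digit '1' (value 1) x 2^1 = 2
  Digit '0' (value 0) x 2^0 = 0
Sum = 7870

7870


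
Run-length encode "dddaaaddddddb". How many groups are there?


Input: dddaaaddddddb
Scanning for consecutive runs:
  Group 1: 'd' x 3 (positions 0-2)
  Group 2: 'a' x 3 (positions 3-5)
  Group 3: 'd' x 6 (positions 6-11)
  Group 4: 'b' x 1 (positions 12-12)
Total groups: 4

4


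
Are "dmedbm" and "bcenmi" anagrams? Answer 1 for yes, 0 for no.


Strings: "dmedbm", "bcenmi"
Sorted first:  bddemm
Sorted second: bceimn
Differ at position 1: 'd' vs 'c' => not anagrams

0


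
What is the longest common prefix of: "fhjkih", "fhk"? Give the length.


Words: fhjkih, fhk
  Position 0: all 'f' => match
  Position 1: all 'h' => match
  Position 2: ('j', 'k') => mismatch, stop
LCP = "fh" (length 2)

2


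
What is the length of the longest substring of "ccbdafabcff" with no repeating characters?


Input: "ccbdafabcff"
Sliding window (track last position of each char):
  Position 0 ('c'): window [0,0] length 1 -- new best
  Position 1 ('c'): repeat (last at 0), move window start to 1
  Position 1 ('c'): window [1,1] length 1
  Position 2 ('b'): window [1,2] length 2 -- new best
  Position 3 ('d'): window [1,3] length 3 -- new best
  Position 4 ('a'): window [1,4] length 4 -- new best
  Position 5 ('f'): window [1,5] length 5 -- new best
  Position 6 ('a'): repeat (last at 4), move window start to 5
  Position 6 ('a'): window [5,6] length 2
  Position 7 ('b'): window [5,7] length 3
  Position 8 ('c'): window [5,8] length 4
  Position 9 ('f'): repeat (last at 5), move window start to 6
  Position 9 ('f'): window [6,9] length 4
  Position 10 ('f'): repeat (last at 9), move window start to 10
  Position 10 ('f'): window [10,10] length 1
Longest substring with no repeats: "cbdaf" with length 5

5


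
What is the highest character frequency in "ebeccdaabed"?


Input: ebeccdaabed
Character counts:
  'a': 2
  'b': 2
  'c': 2
  'd': 2
  'e': 3
Maximum frequency: 3

3


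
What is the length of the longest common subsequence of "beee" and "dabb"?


LCS of "beee" and "dabb"
DP table:
           d    a    b    b
      0    0    0    0    0
  b   0    0    0    1    1
  e   0    0    0    1    1
  e   0    0    0    1    1
  e   0    0    0    1    1
LCS length = dp[4][4] = 1

1


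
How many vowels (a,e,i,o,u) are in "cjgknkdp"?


Input: cjgknkdp
Checking each character:
  'c' at position 0: consonant
  'j' at position 1: consonant
  'g' at position 2: consonant
  'k' at position 3: consonant
  'n' at position 4: consonant
  'k' at position 5: consonant
  'd' at position 6: consonant
  'p' at position 7: consonant
Total vowels: 0

0


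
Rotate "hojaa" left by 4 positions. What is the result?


Input: "hojaa", rotate left by 4
First 4 characters: "hoja"
Remaining characters: "a"
Concatenate remaining + first: "a" + "hoja" = "ahoja"

ahoja


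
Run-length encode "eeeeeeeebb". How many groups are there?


Input: eeeeeeeebb
Scanning for consecutive runs:
  Group 1: 'e' x 8 (positions 0-7)
  Group 2: 'b' x 2 (positions 8-9)
Total groups: 2

2


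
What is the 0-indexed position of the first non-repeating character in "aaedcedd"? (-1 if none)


Input: aaedcedd
Character frequencies:
  'a': 2
  'c': 1
  'd': 3
  'e': 2
Scanning left to right for freq == 1:
  Position 0 ('a'): freq=2, skip
  Position 1 ('a'): freq=2, skip
  Position 2 ('e'): freq=2, skip
  Position 3 ('d'): freq=3, skip
  Position 4 ('c'): unique! => answer = 4

4


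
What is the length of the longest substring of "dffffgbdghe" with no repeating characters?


Input: "dffffgbdghe"
Sliding window (track last position of each char):
  Position 0 ('d'): window [0,0] length 1 -- new best
  Position 1 ('f'): window [0,1] length 2 -- new best
  Position 2 ('f'): repeat (last at 1), move window start to 2
  Position 2 ('f'): window [2,2] length 1
  Position 3 ('f'): repeat (last at 2), move window start to 3
  Position 3 ('f'): window [3,3] length 1
  Position 4 ('f'): repeat (last at 3), move window start to 4
  Position 4 ('f'): window [4,4] length 1
  Position 5 ('g'): window [4,5] length 2
  Position 6 ('b'): window [4,6] length 3 -- new best
  Position 7 ('d'): window [4,7] length 4 -- new best
  Position 8 ('g'): repeat (last at 5), move window start to 6
  Position 8 ('g'): window [6,8] length 3
  Position 9 ('h'): window [6,9] length 4
  Position 10 ('e'): window [6,10] length 5 -- new best
Longest substring with no repeats: "bdghe" with length 5

5


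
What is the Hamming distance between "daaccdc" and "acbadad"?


Comparing "daaccdc" and "acbadad" position by position:
  Position 0: 'd' vs 'a' => differ
  Position 1: 'a' vs 'c' => differ
  Position 2: 'a' vs 'b' => differ
  Position 3: 'c' vs 'a' => differ
  Position 4: 'c' vs 'd' => differ
  Position 5: 'd' vs 'a' => differ
  Position 6: 'c' vs 'd' => differ
Total differences (Hamming distance): 7

7


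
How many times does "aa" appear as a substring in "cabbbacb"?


Searching for "aa" in "cabbbacb"
Scanning each position:
  Position 0: "ca" => no
  Position 1: "ab" => no
  Position 2: "bb" => no
  Position 3: "bb" => no
  Position 4: "ba" => no
  Position 5: "ac" => no
  Position 6: "cb" => no
Total occurrences: 0

0


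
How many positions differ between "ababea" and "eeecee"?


Comparing "ababea" and "eeecee" position by position:
  Position 0: 'a' vs 'e' => DIFFER
  Position 1: 'b' vs 'e' => DIFFER
  Position 2: 'a' vs 'e' => DIFFER
  Position 3: 'b' vs 'c' => DIFFER
  Position 4: 'e' vs 'e' => same
  Position 5: 'a' vs 'e' => DIFFER
Positions that differ: 5

5


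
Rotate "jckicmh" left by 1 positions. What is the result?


Input: "jckicmh", rotate left by 1
First 1 characters: "j"
Remaining characters: "ckicmh"
Concatenate remaining + first: "ckicmh" + "j" = "ckicmhj"

ckicmhj


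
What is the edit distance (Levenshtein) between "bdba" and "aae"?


Computing edit distance: "bdba" -> "aae"
DP table:
           a    a    e
      0    1    2    3
  b   1    1    2    3
  d   2    2    2    3
  b   3    3    3    3
  a   4    3    3    4
Edit distance = dp[4][3] = 4

4


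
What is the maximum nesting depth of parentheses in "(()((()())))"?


Input: "(()((()())))"
Tracking depth:
  Position 0 '(': depth becomes 1
  Position 1 '(': depth becomes 2
  Position 2 ')': depth becomes 1
  Position 3 '(': depth becomes 2
  Position 4 '(': depth becomes 3
  Position 5 '(': depth becomes 4
  Position 6 ')': depth becomes 3
  Position 7 '(': depth becomes 4
  Position 8 ')': depth becomes 3
  Position 9 ')': depth becomes 2
  Position 10 ')': depth becomes 1
  Position 11 ')': depth becomes 0
Maximum depth reached: 4

4


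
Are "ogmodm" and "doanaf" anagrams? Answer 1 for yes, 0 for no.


Strings: "ogmodm", "doanaf"
Sorted first:  dgmmoo
Sorted second: aadfno
Differ at position 0: 'd' vs 'a' => not anagrams

0


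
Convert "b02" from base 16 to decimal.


Input: "b02" in base 16
Positional expansion:
  Digit 'b' (value 11) x 16^2 = 2816
  Digit '0' (value 0) x 16^1 = 0
  Digit '2' (value 2) x 16^0 = 2
Sum = 2818

2818


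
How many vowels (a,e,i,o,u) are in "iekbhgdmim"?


Input: iekbhgdmim
Checking each character:
  'i' at position 0: vowel (running total: 1)
  'e' at position 1: vowel (running total: 2)
  'k' at position 2: consonant
  'b' at position 3: consonant
  'h' at position 4: consonant
  'g' at position 5: consonant
  'd' at position 6: consonant
  'm' at position 7: consonant
  'i' at position 8: vowel (running total: 3)
  'm' at position 9: consonant
Total vowels: 3

3


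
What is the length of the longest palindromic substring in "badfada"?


Input: "badfada"
Checking substrings for palindromes:
  [4:7] "ada" (len 3) => palindrome
Longest palindromic substring: "ada" with length 3

3


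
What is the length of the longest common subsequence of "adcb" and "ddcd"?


LCS of "adcb" and "ddcd"
DP table:
           d    d    c    d
      0    0    0    0    0
  a   0    0    0    0    0
  d   0    1    1    1    1
  c   0    1    1    2    2
  b   0    1    1    2    2
LCS length = dp[4][4] = 2

2


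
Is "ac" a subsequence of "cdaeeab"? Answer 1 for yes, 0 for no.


Check if "ac" is a subsequence of "cdaeeab"
Greedy scan:
  Position 0 ('c'): no match needed
  Position 1 ('d'): no match needed
  Position 2 ('a'): matches sub[0] = 'a'
  Position 3 ('e'): no match needed
  Position 4 ('e'): no match needed
  Position 5 ('a'): no match needed
  Position 6 ('b'): no match needed
Only matched 1/2 characters => not a subsequence

0


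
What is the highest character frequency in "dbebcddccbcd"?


Input: dbebcddccbcd
Character counts:
  'b': 3
  'c': 4
  'd': 4
  'e': 1
Maximum frequency: 4

4


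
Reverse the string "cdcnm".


Input: cdcnm
Reading characters right to left:
  Position 4: 'm'
  Position 3: 'n'
  Position 2: 'c'
  Position 1: 'd'
  Position 0: 'c'
Reversed: mncdc

mncdc


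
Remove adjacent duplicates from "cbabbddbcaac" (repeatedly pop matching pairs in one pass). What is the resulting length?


Input: cbabbddbcaac
Stack-based adjacent duplicate removal:
  Read 'c': push. Stack: c
  Read 'b': push. Stack: cb
  Read 'a': push. Stack: cba
  Read 'b': push. Stack: cbab
  Read 'b': matches stack top 'b' => pop. Stack: cba
  Read 'd': push. Stack: cbad
  Read 'd': matches stack top 'd' => pop. Stack: cba
  Read 'b': push. Stack: cbab
  Read 'c': push. Stack: cbabc
  Read 'a': push. Stack: cbabca
  Read 'a': matches stack top 'a' => pop. Stack: cbabc
  Read 'c': matches stack top 'c' => pop. Stack: cbab
Final stack: "cbab" (length 4)

4


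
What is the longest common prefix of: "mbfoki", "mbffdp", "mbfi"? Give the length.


Words: mbfoki, mbffdp, mbfi
  Position 0: all 'm' => match
  Position 1: all 'b' => match
  Position 2: all 'f' => match
  Position 3: ('o', 'f', 'i') => mismatch, stop
LCP = "mbf" (length 3)

3


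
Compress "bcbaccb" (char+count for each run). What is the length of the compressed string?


Input: bcbaccb
Runs:
  'b' x 1 => "b1"
  'c' x 1 => "c1"
  'b' x 1 => "b1"
  'a' x 1 => "a1"
  'c' x 2 => "c2"
  'b' x 1 => "b1"
Compressed: "b1c1b1a1c2b1"
Compressed length: 12

12


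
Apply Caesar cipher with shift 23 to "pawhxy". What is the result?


Caesar cipher: shift "pawhxy" by 23
  'p' (pos 15) + 23 = pos 12 = 'm'
  'a' (pos 0) + 23 = pos 23 = 'x'
  'w' (pos 22) + 23 = pos 19 = 't'
  'h' (pos 7) + 23 = pos 4 = 'e'
  'x' (pos 23) + 23 = pos 20 = 'u'
  'y' (pos 24) + 23 = pos 21 = 'v'
Result: mxteuv

mxteuv


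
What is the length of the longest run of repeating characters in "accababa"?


Input: "accababa"
Scanning for longest run:
  Position 1 ('c'): new char, reset run to 1
  Position 2 ('c'): continues run of 'c', length=2
  Position 3 ('a'): new char, reset run to 1
  Position 4 ('b'): new char, reset run to 1
  Position 5 ('a'): new char, reset run to 1
  Position 6 ('b'): new char, reset run to 1
  Position 7 ('a'): new char, reset run to 1
Longest run: 'c' with length 2

2


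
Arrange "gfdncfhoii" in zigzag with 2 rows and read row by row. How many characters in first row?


Zigzag "gfdncfhoii" into 2 rows:
Placing characters:
  'g' => row 0
  'f' => row 1
  'd' => row 0
  'n' => row 1
  'c' => row 0
  'f' => row 1
  'h' => row 0
  'o' => row 1
  'i' => row 0
  'i' => row 1
Rows:
  Row 0: "gdchi"
  Row 1: "fnfoi"
First row length: 5

5


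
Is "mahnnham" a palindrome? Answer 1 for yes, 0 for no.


Input: mahnnham
Reversed: mahnnham
  Compare pos 0 ('m') with pos 7 ('m'): match
  Compare pos 1 ('a') with pos 6 ('a'): match
  Compare pos 2 ('h') with pos 5 ('h'): match
  Compare pos 3 ('n') with pos 4 ('n'): match
Result: palindrome

1


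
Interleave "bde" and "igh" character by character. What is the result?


Interleaving "bde" and "igh":
  Position 0: 'b' from first, 'i' from second => "bi"
  Position 1: 'd' from first, 'g' from second => "dg"
  Position 2: 'e' from first, 'h' from second => "eh"
Result: bidgeh

bidgeh


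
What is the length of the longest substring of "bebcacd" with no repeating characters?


Input: "bebcacd"
Sliding window (track last position of each char):
  Position 0 ('b'): window [0,0] length 1 -- new best
  Position 1 ('e'): window [0,1] length 2 -- new best
  Position 2 ('b'): repeat (last at 0), move window start to 1
  Position 2 ('b'): window [1,2] length 2
  Position 3 ('c'): window [1,3] length 3 -- new best
  Position 4 ('a'): window [1,4] length 4 -- new best
  Position 5 ('c'): repeat (last at 3), move window start to 4
  Position 5 ('c'): window [4,5] length 2
  Position 6 ('d'): window [4,6] length 3
Longest substring with no repeats: "ebca" with length 4

4


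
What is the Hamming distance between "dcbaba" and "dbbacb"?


Comparing "dcbaba" and "dbbacb" position by position:
  Position 0: 'd' vs 'd' => same
  Position 1: 'c' vs 'b' => differ
  Position 2: 'b' vs 'b' => same
  Position 3: 'a' vs 'a' => same
  Position 4: 'b' vs 'c' => differ
  Position 5: 'a' vs 'b' => differ
Total differences (Hamming distance): 3

3


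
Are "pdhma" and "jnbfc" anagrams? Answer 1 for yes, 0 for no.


Strings: "pdhma", "jnbfc"
Sorted first:  adhmp
Sorted second: bcfjn
Differ at position 0: 'a' vs 'b' => not anagrams

0


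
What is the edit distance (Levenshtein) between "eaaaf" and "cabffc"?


Computing edit distance: "eaaaf" -> "cabffc"
DP table:
           c    a    b    f    f    c
      0    1    2    3    4    5    6
  e   1    1    2    3    4    5    6
  a   2    2    1    2    3    4    5
  a   3    3    2    2    3    4    5
  a   4    4    3    3    3    4    5
  f   5    5    4    4    3    3    4
Edit distance = dp[5][6] = 4

4


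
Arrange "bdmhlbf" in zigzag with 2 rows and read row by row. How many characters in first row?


Zigzag "bdmhlbf" into 2 rows:
Placing characters:
  'b' => row 0
  'd' => row 1
  'm' => row 0
  'h' => row 1
  'l' => row 0
  'b' => row 1
  'f' => row 0
Rows:
  Row 0: "bmlf"
  Row 1: "dhb"
First row length: 4

4


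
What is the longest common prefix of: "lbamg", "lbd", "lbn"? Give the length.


Words: lbamg, lbd, lbn
  Position 0: all 'l' => match
  Position 1: all 'b' => match
  Position 2: ('a', 'd', 'n') => mismatch, stop
LCP = "lb" (length 2)

2


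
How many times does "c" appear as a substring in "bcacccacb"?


Searching for "c" in "bcacccacb"
Scanning each position:
  Position 0: "b" => no
  Position 1: "c" => MATCH
  Position 2: "a" => no
  Position 3: "c" => MATCH
  Position 4: "c" => MATCH
  Position 5: "c" => MATCH
  Position 6: "a" => no
  Position 7: "c" => MATCH
  Position 8: "b" => no
Total occurrences: 5

5


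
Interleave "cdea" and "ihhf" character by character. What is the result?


Interleaving "cdea" and "ihhf":
  Position 0: 'c' from first, 'i' from second => "ci"
  Position 1: 'd' from first, 'h' from second => "dh"
  Position 2: 'e' from first, 'h' from second => "eh"
  Position 3: 'a' from first, 'f' from second => "af"
Result: cidhehaf

cidhehaf


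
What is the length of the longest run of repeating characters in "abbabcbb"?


Input: "abbabcbb"
Scanning for longest run:
  Position 1 ('b'): new char, reset run to 1
  Position 2 ('b'): continues run of 'b', length=2
  Position 3 ('a'): new char, reset run to 1
  Position 4 ('b'): new char, reset run to 1
  Position 5 ('c'): new char, reset run to 1
  Position 6 ('b'): new char, reset run to 1
  Position 7 ('b'): continues run of 'b', length=2
Longest run: 'b' with length 2

2


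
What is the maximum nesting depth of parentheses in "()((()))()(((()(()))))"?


Input: "()((()))()(((()(()))))"
Tracking depth:
  Position 0 '(': depth becomes 1
  Position 1 ')': depth becomes 0
  Position 2 '(': depth becomes 1
  Position 3 '(': depth becomes 2
  Position 4 '(': depth becomes 3
  Position 5 ')': depth becomes 2
  Position 6 ')': depth becomes 1
  Position 7 ')': depth becomes 0
  Position 8 '(': depth becomes 1
  Position 9 ')': depth becomes 0
  Position 10 '(': depth becomes 1
  Position 11 '(': depth becomes 2
  Position 12 '(': depth becomes 3
  Position 13 '(': depth becomes 4
  Position 14 ')': depth becomes 3
  Position 15 '(': depth becomes 4
  Position 16 '(': depth becomes 5
  Position 17 ')': depth becomes 4
  Position 18 ')': depth becomes 3
  Position 19 ')': depth becomes 2
  Position 20 ')': depth becomes 1
  Position 21 ')': depth becomes 0
Maximum depth reached: 5

5


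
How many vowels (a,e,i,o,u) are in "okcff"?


Input: okcff
Checking each character:
  'o' at position 0: vowel (running total: 1)
  'k' at position 1: consonant
  'c' at position 2: consonant
  'f' at position 3: consonant
  'f' at position 4: consonant
Total vowels: 1

1


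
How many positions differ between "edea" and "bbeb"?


Comparing "edea" and "bbeb" position by position:
  Position 0: 'e' vs 'b' => DIFFER
  Position 1: 'd' vs 'b' => DIFFER
  Position 2: 'e' vs 'e' => same
  Position 3: 'a' vs 'b' => DIFFER
Positions that differ: 3

3


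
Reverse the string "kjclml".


Input: kjclml
Reading characters right to left:
  Position 5: 'l'
  Position 4: 'm'
  Position 3: 'l'
  Position 2: 'c'
  Position 1: 'j'
  Position 0: 'k'
Reversed: lmlcjk

lmlcjk


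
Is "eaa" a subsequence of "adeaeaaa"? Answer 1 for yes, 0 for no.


Check if "eaa" is a subsequence of "adeaeaaa"
Greedy scan:
  Position 0 ('a'): no match needed
  Position 1 ('d'): no match needed
  Position 2 ('e'): matches sub[0] = 'e'
  Position 3 ('a'): matches sub[1] = 'a'
  Position 4 ('e'): no match needed
  Position 5 ('a'): matches sub[2] = 'a'
  Position 6 ('a'): no match needed
  Position 7 ('a'): no match needed
All 3 characters matched => is a subsequence

1


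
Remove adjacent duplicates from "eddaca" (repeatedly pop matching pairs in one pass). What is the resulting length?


Input: eddaca
Stack-based adjacent duplicate removal:
  Read 'e': push. Stack: e
  Read 'd': push. Stack: ed
  Read 'd': matches stack top 'd' => pop. Stack: e
  Read 'a': push. Stack: ea
  Read 'c': push. Stack: eac
  Read 'a': push. Stack: eaca
Final stack: "eaca" (length 4)

4


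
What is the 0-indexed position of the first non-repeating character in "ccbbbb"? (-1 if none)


Input: ccbbbb
Character frequencies:
  'b': 4
  'c': 2
Scanning left to right for freq == 1:
  Position 0 ('c'): freq=2, skip
  Position 1 ('c'): freq=2, skip
  Position 2 ('b'): freq=4, skip
  Position 3 ('b'): freq=4, skip
  Position 4 ('b'): freq=4, skip
  Position 5 ('b'): freq=4, skip
  No unique character found => answer = -1

-1


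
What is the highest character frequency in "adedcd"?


Input: adedcd
Character counts:
  'a': 1
  'c': 1
  'd': 3
  'e': 1
Maximum frequency: 3

3


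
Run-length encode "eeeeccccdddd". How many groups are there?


Input: eeeeccccdddd
Scanning for consecutive runs:
  Group 1: 'e' x 4 (positions 0-3)
  Group 2: 'c' x 4 (positions 4-7)
  Group 3: 'd' x 4 (positions 8-11)
Total groups: 3

3


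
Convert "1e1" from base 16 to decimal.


Input: "1e1" in base 16
Positional expansion:
  Digit '1' (value 1) x 16^2 = 256
  Digit 'e' (value 14) x 16^1 = 224
  Digit '1' (value 1) x 16^0 = 1
Sum = 481

481


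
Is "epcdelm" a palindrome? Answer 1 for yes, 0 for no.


Input: epcdelm
Reversed: mledcpe
  Compare pos 0 ('e') with pos 6 ('m'): MISMATCH
  Compare pos 1 ('p') with pos 5 ('l'): MISMATCH
  Compare pos 2 ('c') with pos 4 ('e'): MISMATCH
Result: not a palindrome

0


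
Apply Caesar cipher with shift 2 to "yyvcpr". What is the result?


Caesar cipher: shift "yyvcpr" by 2
  'y' (pos 24) + 2 = pos 0 = 'a'
  'y' (pos 24) + 2 = pos 0 = 'a'
  'v' (pos 21) + 2 = pos 23 = 'x'
  'c' (pos 2) + 2 = pos 4 = 'e'
  'p' (pos 15) + 2 = pos 17 = 'r'
  'r' (pos 17) + 2 = pos 19 = 't'
Result: aaxert

aaxert


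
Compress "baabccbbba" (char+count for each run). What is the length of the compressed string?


Input: baabccbbba
Runs:
  'b' x 1 => "b1"
  'a' x 2 => "a2"
  'b' x 1 => "b1"
  'c' x 2 => "c2"
  'b' x 3 => "b3"
  'a' x 1 => "a1"
Compressed: "b1a2b1c2b3a1"
Compressed length: 12

12


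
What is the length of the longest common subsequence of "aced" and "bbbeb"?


LCS of "aced" and "bbbeb"
DP table:
           b    b    b    e    b
      0    0    0    0    0    0
  a   0    0    0    0    0    0
  c   0    0    0    0    0    0
  e   0    0    0    0    1    1
  d   0    0    0    0    1    1
LCS length = dp[4][5] = 1

1


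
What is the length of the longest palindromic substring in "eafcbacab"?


Input: "eafcbacab"
Checking substrings for palindromes:
  [4:9] "bacab" (len 5) => palindrome
  [5:8] "aca" (len 3) => palindrome
Longest palindromic substring: "bacab" with length 5

5


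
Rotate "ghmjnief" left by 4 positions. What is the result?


Input: "ghmjnief", rotate left by 4
First 4 characters: "ghmj"
Remaining characters: "nief"
Concatenate remaining + first: "nief" + "ghmj" = "niefghmj"

niefghmj


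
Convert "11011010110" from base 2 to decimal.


Input: "11011010110" in base 2
Positional expansion:
  Digit '1' (value 1) x 2^10 = 1024
  Digit '1' (value 1) x 2^9 = 512
  Digit '0' (value 0) x 2^8 = 0
  Digit '1' (value 1) x 2^7 = 128
  Digit '1' (value 1) x 2^6 = 64
  Digit '0' (value 0) x 2^5 = 0
  Digit '1' (value 1) x 2^4 = 16
  Digit '0' (value 0) x 2^3 = 0
  Digit '1' (value 1) x 2^2 = 4
  Digit '1' (value 1) x 2^1 = 2
  Digit '0' (value 0) x 2^0 = 0
Sum = 1750

1750


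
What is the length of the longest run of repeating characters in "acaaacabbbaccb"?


Input: "acaaacabbbaccb"
Scanning for longest run:
  Position 1 ('c'): new char, reset run to 1
  Position 2 ('a'): new char, reset run to 1
  Position 3 ('a'): continues run of 'a', length=2
  Position 4 ('a'): continues run of 'a', length=3
  Position 5 ('c'): new char, reset run to 1
  Position 6 ('a'): new char, reset run to 1
  Position 7 ('b'): new char, reset run to 1
  Position 8 ('b'): continues run of 'b', length=2
  Position 9 ('b'): continues run of 'b', length=3
  Position 10 ('a'): new char, reset run to 1
  Position 11 ('c'): new char, reset run to 1
  Position 12 ('c'): continues run of 'c', length=2
  Position 13 ('b'): new char, reset run to 1
Longest run: 'a' with length 3

3


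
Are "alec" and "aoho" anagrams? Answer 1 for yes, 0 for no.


Strings: "alec", "aoho"
Sorted first:  acel
Sorted second: ahoo
Differ at position 1: 'c' vs 'h' => not anagrams

0


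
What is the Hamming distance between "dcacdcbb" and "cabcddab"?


Comparing "dcacdcbb" and "cabcddab" position by position:
  Position 0: 'd' vs 'c' => differ
  Position 1: 'c' vs 'a' => differ
  Position 2: 'a' vs 'b' => differ
  Position 3: 'c' vs 'c' => same
  Position 4: 'd' vs 'd' => same
  Position 5: 'c' vs 'd' => differ
  Position 6: 'b' vs 'a' => differ
  Position 7: 'b' vs 'b' => same
Total differences (Hamming distance): 5

5


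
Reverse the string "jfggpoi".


Input: jfggpoi
Reading characters right to left:
  Position 6: 'i'
  Position 5: 'o'
  Position 4: 'p'
  Position 3: 'g'
  Position 2: 'g'
  Position 1: 'f'
  Position 0: 'j'
Reversed: iopggfj

iopggfj


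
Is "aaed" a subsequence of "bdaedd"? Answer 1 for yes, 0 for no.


Check if "aaed" is a subsequence of "bdaedd"
Greedy scan:
  Position 0 ('b'): no match needed
  Position 1 ('d'): no match needed
  Position 2 ('a'): matches sub[0] = 'a'
  Position 3 ('e'): no match needed
  Position 4 ('d'): no match needed
  Position 5 ('d'): no match needed
Only matched 1/4 characters => not a subsequence

0


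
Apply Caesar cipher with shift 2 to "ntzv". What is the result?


Caesar cipher: shift "ntzv" by 2
  'n' (pos 13) + 2 = pos 15 = 'p'
  't' (pos 19) + 2 = pos 21 = 'v'
  'z' (pos 25) + 2 = pos 1 = 'b'
  'v' (pos 21) + 2 = pos 23 = 'x'
Result: pvbx

pvbx


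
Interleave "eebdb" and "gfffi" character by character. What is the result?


Interleaving "eebdb" and "gfffi":
  Position 0: 'e' from first, 'g' from second => "eg"
  Position 1: 'e' from first, 'f' from second => "ef"
  Position 2: 'b' from first, 'f' from second => "bf"
  Position 3: 'd' from first, 'f' from second => "df"
  Position 4: 'b' from first, 'i' from second => "bi"
Result: egefbfdfbi

egefbfdfbi


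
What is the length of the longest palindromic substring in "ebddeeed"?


Input: "ebddeeed"
Checking substrings for palindromes:
  [3:8] "deeed" (len 5) => palindrome
  [4:7] "eee" (len 3) => palindrome
  [2:4] "dd" (len 2) => palindrome
  [4:6] "ee" (len 2) => palindrome
  [5:7] "ee" (len 2) => palindrome
Longest palindromic substring: "deeed" with length 5

5


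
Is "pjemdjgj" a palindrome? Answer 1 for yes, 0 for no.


Input: pjemdjgj
Reversed: jgjdmejp
  Compare pos 0 ('p') with pos 7 ('j'): MISMATCH
  Compare pos 1 ('j') with pos 6 ('g'): MISMATCH
  Compare pos 2 ('e') with pos 5 ('j'): MISMATCH
  Compare pos 3 ('m') with pos 4 ('d'): MISMATCH
Result: not a palindrome

0


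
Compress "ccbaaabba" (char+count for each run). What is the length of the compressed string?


Input: ccbaaabba
Runs:
  'c' x 2 => "c2"
  'b' x 1 => "b1"
  'a' x 3 => "a3"
  'b' x 2 => "b2"
  'a' x 1 => "a1"
Compressed: "c2b1a3b2a1"
Compressed length: 10

10


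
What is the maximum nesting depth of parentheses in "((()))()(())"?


Input: "((()))()(())"
Tracking depth:
  Position 0 '(': depth becomes 1
  Position 1 '(': depth becomes 2
  Position 2 '(': depth becomes 3
  Position 3 ')': depth becomes 2
  Position 4 ')': depth becomes 1
  Position 5 ')': depth becomes 0
  Position 6 '(': depth becomes 1
  Position 7 ')': depth becomes 0
  Position 8 '(': depth becomes 1
  Position 9 '(': depth becomes 2
  Position 10 ')': depth becomes 1
  Position 11 ')': depth becomes 0
Maximum depth reached: 3

3


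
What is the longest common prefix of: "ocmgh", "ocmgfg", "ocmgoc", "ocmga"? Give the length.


Words: ocmgh, ocmgfg, ocmgoc, ocmga
  Position 0: all 'o' => match
  Position 1: all 'c' => match
  Position 2: all 'm' => match
  Position 3: all 'g' => match
  Position 4: ('h', 'f', 'o', 'a') => mismatch, stop
LCP = "ocmg" (length 4)

4


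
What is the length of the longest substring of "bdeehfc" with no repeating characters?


Input: "bdeehfc"
Sliding window (track last position of each char):
  Position 0 ('b'): window [0,0] length 1 -- new best
  Position 1 ('d'): window [0,1] length 2 -- new best
  Position 2 ('e'): window [0,2] length 3 -- new best
  Position 3 ('e'): repeat (last at 2), move window start to 3
  Position 3 ('e'): window [3,3] length 1
  Position 4 ('h'): window [3,4] length 2
  Position 5 ('f'): window [3,5] length 3
  Position 6 ('c'): window [3,6] length 4 -- new best
Longest substring with no repeats: "ehfc" with length 4

4
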